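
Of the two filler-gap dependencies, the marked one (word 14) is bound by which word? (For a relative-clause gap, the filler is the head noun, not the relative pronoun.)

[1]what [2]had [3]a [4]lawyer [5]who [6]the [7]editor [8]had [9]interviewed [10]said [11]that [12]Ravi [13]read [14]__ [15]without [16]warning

1

The marked gap is the direct object of "read".
Its filler is the fronted wh-phrase "what", at word 1.
(The other dependency links word 4 to a gap after word 9.)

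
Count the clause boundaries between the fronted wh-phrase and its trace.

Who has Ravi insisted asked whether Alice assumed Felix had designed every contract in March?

1

"who" is extracted from the subject of "asked".
Boundaries crossed, outermost first: [Ø] — 1 in total.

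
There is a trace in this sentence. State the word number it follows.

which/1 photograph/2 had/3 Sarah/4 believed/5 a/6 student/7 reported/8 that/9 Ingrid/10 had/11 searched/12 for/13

The displaced element is "which photograph" (word 2).
It is linked across 2 clause boundaries (Ø → that).
It functions as the object of the preposition "for" of "searched", so the gap sits immediately after word 13 ("for").
Base order: Sarah had believed a student reported that Ingrid had searched for which photograph.

13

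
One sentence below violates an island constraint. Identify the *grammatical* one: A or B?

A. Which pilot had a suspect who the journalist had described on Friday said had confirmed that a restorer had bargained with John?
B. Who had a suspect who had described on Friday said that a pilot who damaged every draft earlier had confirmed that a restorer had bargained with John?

A

In B, the wh-phrase is extracted from inside a complex-NP island (relative clause) (introduced by "who"), which blocks movement.
In A, the extraction path crosses only that-complement boundaries, which are transparent.
So A is grammatical.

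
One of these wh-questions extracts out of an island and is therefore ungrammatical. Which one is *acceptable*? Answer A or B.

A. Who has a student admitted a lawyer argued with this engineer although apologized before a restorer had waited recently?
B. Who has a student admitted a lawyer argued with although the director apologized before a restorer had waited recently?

In A, the wh-phrase is extracted from inside an adjunct island (introduced by "although"), which blocks movement.
In B, the extraction path crosses only that-complement boundaries, which are transparent.
So B is grammatical.

B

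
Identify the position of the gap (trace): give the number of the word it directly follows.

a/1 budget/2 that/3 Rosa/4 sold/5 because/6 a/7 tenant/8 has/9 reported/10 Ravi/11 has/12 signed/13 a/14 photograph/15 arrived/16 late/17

The displaced element is "a budget" (word 2).
It functions as the direct object of "sold", so the gap sits immediately after word 5 ("sold").
Base order: Rosa sold a budget because a tenant has reported Ravi has signed a photograph.

5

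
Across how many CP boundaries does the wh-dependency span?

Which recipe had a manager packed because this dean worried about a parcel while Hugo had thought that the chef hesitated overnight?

0

"which recipe" originates inside the matrix clause — no clause boundary is crossed.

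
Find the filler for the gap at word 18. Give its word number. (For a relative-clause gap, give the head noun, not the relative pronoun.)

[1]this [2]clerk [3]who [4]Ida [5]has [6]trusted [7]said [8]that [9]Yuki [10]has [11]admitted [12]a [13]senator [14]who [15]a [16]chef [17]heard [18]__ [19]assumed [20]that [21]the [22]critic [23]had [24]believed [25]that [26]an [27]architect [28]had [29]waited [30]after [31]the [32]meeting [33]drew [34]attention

The gap at 18 is the subject of "assumed", inside a relative clause.
The relative pronoun is "who" (word 14); it is bound by the head noun immediately before it.
Its filler is the head noun "senator", at word 13.

13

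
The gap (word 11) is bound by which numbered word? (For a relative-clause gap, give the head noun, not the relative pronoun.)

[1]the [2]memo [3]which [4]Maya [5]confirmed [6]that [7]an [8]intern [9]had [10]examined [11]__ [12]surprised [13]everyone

2

The gap at 11 is the object of "examined", inside a relative clause.
The relative pronoun is "which" (word 3); it is bound by the head noun immediately before it.
Its filler is the head noun "memo", at word 2.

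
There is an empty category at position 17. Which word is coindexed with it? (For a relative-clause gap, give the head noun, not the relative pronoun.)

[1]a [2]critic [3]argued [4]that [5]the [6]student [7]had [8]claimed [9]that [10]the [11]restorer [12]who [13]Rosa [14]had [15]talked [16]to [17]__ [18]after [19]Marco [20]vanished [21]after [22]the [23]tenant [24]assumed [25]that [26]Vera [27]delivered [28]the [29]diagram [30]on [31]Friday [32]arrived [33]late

The gap at 17 is the prepositional object of "talked", inside a relative clause.
The relative pronoun is "who" (word 12); it is bound by the head noun immediately before it.
Its filler is the head noun "restorer", at word 11.

11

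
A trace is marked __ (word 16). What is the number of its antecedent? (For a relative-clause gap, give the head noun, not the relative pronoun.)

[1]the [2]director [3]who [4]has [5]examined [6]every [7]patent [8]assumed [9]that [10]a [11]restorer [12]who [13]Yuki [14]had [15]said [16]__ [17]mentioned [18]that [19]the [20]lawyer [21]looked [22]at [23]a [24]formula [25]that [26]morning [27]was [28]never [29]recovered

11

The gap at 16 is the subject of "mentioned", inside a relative clause.
The relative pronoun is "who" (word 12); it is bound by the head noun immediately before it.
Its filler is the head noun "restorer", at word 11.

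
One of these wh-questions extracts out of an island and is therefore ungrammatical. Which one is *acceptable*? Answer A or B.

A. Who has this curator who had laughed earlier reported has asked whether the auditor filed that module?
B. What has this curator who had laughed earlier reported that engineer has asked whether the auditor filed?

In B, the wh-phrase is extracted from inside a wh-island (introduced by "whether"), which blocks movement.
In A, the extraction path crosses only that-complement boundaries, which are transparent.
So A is grammatical.

A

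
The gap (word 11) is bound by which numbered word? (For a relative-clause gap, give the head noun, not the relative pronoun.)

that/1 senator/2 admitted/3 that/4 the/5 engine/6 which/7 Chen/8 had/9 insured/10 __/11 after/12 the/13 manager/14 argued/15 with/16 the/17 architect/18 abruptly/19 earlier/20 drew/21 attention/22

6

The gap at 11 is the object of "insured", inside a relative clause.
The relative pronoun is "which" (word 7); it is bound by the head noun immediately before it.
Its filler is the head noun "engine", at word 6.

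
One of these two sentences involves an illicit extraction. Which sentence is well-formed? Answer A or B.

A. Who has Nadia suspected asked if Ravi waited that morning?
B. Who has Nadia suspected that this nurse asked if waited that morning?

A

In B, the wh-phrase is extracted from inside a wh-island (introduced by "if"), which blocks movement.
In A, the extraction path crosses only that-complement boundaries, which are transparent.
So A is grammatical.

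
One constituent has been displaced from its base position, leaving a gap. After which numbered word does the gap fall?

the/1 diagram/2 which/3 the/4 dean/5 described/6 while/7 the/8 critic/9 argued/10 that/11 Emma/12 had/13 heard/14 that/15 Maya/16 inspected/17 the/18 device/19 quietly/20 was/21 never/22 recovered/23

6

The displaced element is "the diagram" (word 2).
It functions as the direct object of "described", so the gap sits immediately after word 6 ("described").
Base order: The dean described the diagram while the critic argued that Emma had heard that Maya inspected the device quietly.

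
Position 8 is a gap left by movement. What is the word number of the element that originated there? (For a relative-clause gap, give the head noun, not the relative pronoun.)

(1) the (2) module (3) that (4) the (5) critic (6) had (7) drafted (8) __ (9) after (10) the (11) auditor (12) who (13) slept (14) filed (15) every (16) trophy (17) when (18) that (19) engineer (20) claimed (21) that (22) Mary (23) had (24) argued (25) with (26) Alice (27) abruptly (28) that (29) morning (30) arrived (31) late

2

The gap at 8 is the object of "drafted", inside a relative clause.
The relative pronoun is "that" (word 3); it is bound by the head noun immediately before it.
Its filler is the head noun "module", at word 2.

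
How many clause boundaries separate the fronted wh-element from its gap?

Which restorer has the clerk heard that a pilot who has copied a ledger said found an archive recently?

2

"which restorer" is extracted from the subject of "found".
Boundaries crossed, outermost first: [that], [Ø] — 2 in total.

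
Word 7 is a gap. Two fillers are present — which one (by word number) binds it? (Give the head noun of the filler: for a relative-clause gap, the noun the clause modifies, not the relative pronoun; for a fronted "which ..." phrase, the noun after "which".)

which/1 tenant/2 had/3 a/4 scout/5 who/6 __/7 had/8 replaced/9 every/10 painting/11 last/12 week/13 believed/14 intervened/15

The marked gap is inside the relative clause, the subject of "replaced".
Its filler is the head noun "scout" (via "who"), at word 5.
(The other dependency links word 2 to a gap after word 14.)

5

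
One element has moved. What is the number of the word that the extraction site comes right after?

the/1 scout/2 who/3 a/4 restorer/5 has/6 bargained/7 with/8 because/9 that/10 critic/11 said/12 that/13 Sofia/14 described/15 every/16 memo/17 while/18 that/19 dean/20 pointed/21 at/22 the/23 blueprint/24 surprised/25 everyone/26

8

The displaced element is "the scout" (word 2).
It functions as the object of the preposition "with" of "bargained", so the gap sits immediately after word 8 ("with").
Base order: A restorer has bargained with the scout because that critic said that Sofia described every memo while that dean pointed at the blueprint.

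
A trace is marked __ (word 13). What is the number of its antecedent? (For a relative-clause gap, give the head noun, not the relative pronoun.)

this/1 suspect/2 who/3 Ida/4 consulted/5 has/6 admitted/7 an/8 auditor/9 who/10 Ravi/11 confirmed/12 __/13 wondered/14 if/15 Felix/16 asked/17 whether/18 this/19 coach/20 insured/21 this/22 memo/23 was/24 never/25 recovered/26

9

The gap at 13 is the subject of "wondered", inside a relative clause.
The relative pronoun is "who" (word 10); it is bound by the head noun immediately before it.
Its filler is the head noun "auditor", at word 9.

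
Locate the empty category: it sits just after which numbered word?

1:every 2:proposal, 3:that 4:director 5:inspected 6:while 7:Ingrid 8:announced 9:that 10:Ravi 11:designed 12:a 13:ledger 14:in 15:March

The displaced element is "every proposal" (word 2).
It functions as the direct object of "inspected", so the gap sits immediately after word 5 ("inspected").
Base order: That director inspected every proposal while Ingrid announced that Ravi designed a ledger in March.

5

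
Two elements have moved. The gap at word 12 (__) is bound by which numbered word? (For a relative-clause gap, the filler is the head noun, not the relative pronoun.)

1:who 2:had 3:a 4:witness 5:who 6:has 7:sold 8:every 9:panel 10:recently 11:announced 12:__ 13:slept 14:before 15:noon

The marked gap is the subject of "slept".
Its filler is the fronted wh-phrase "who", at word 1.
(The other dependency links word 4 to a gap after word 5.)

1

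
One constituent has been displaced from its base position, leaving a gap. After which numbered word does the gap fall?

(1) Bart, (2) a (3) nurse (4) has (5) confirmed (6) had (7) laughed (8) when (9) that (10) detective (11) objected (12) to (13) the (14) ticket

5

The displaced element is "Bart" (word 1).
It is linked across 1 clause boundary (Ø).
It functions as the subject of "laughed", so the gap sits immediately after word 5 ("confirmed").
Base order: A nurse has confirmed that Bart had laughed when that detective objected to the ticket.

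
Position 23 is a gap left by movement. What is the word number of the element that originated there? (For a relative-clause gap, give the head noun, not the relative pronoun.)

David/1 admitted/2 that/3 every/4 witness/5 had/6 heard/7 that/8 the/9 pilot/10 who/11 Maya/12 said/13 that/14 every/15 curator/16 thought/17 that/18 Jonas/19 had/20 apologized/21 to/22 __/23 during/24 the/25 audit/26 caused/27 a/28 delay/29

The gap at 23 is the prepositional object of "apologized", inside a relative clause.
The relative pronoun is "who" (word 11); it is bound by the head noun immediately before it.
Its filler is the head noun "pilot", at word 10.

10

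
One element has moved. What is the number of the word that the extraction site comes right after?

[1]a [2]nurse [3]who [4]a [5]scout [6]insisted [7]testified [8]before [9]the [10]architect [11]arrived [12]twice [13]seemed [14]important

6

The displaced element is "a nurse" (word 2).
It is linked across 1 clause boundary (Ø).
It functions as the subject of "testified", so the gap sits immediately after word 6 ("insisted").
Base order: A scout insisted that a nurse testified before the architect arrived twice.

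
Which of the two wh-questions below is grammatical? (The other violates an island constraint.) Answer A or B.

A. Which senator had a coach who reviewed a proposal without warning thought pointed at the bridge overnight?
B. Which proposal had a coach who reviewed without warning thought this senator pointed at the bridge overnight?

In B, the wh-phrase is extracted from inside a complex-NP island (relative clause) (introduced by "who"), which blocks movement.
In A, the extraction path crosses only that-complement boundaries, which are transparent.
So A is grammatical.

A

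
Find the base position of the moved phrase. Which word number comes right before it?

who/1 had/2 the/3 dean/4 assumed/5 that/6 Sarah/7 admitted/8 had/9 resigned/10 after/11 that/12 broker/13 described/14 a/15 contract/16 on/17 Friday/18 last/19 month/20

8

The displaced element is "who" (word 1).
It is linked across 2 clause boundaries (that → Ø).
It functions as the subject of "resigned", so the gap sits immediately after word 8 ("admitted").
Base order: The dean had assumed that Sarah admitted who had resigned after that broker described a contract on Friday last month.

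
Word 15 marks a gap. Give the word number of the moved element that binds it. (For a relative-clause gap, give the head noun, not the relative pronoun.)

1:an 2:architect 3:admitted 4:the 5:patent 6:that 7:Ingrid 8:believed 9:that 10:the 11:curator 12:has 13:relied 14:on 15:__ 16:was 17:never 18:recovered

The gap at 15 is the prepositional object of "relied", inside a relative clause.
The relative pronoun is "that" (word 6); it is bound by the head noun immediately before it.
Its filler is the head noun "patent", at word 5.

5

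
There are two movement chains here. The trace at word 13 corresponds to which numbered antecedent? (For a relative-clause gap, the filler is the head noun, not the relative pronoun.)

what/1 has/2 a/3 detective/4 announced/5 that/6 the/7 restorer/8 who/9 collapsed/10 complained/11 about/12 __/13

The marked gap is the object of the preposition "about" of "complained".
Its filler is the fronted wh-phrase "what", at word 1.
(The other dependency links word 8 to a gap after word 9.)

1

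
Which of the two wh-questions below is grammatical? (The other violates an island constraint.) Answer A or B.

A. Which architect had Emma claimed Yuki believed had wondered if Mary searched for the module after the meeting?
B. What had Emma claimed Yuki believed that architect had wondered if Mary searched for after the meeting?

A

In B, the wh-phrase is extracted from inside a wh-island (introduced by "if"), which blocks movement.
In A, the extraction path crosses only that-complement boundaries, which are transparent.
So A is grammatical.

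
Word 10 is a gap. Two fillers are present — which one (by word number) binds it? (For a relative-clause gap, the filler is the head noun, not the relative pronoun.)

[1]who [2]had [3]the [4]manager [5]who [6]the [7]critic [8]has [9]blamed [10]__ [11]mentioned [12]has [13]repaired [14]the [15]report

4

The marked gap is inside the relative clause, the direct object of "blamed".
Its filler is the head noun "manager" (via "who"), at word 4.
(The other dependency links word 1 to a gap after word 11.)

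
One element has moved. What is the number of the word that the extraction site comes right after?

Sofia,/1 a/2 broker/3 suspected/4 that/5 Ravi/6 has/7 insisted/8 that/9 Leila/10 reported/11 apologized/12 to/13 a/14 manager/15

11

The displaced element is "Sofia" (word 1).
It is linked across 3 clause boundaries (that → that → Ø).
It functions as the subject of "apologized", so the gap sits immediately after word 11 ("reported").
Base order: A broker suspected that Ravi has insisted that Leila reported that Sofia apologized to a manager.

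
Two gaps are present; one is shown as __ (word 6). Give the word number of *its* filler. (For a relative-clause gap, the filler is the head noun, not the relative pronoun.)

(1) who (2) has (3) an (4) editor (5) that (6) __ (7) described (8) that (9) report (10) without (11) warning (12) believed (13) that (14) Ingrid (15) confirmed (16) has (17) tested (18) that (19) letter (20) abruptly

4

The marked gap is inside the relative clause, the subject of "described".
Its filler is the head noun "editor" (via "that"), at word 4.
(The other dependency links word 1 to a gap after word 15.)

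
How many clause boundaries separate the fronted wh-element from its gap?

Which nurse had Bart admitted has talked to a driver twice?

"which nurse" is extracted from the subject of "talked".
Boundaries crossed, outermost first: [Ø] — 1 in total.

1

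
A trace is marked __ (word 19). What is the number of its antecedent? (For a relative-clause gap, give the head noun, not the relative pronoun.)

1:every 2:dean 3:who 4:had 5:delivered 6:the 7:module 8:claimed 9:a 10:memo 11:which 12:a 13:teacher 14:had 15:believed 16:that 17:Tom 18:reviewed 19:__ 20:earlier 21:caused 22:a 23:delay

10

The gap at 19 is the object of "reviewed", inside a relative clause.
The relative pronoun is "which" (word 11); it is bound by the head noun immediately before it.
Its filler is the head noun "memo", at word 10.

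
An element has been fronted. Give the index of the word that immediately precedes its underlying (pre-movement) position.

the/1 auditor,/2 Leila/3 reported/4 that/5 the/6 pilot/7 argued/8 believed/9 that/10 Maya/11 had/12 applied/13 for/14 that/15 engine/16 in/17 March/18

8

The displaced element is "the auditor" (word 2).
It is linked across 2 clause boundaries (that → Ø).
It functions as the subject of "believed", so the gap sits immediately after word 8 ("argued").
Base order: Leila reported that the pilot argued that the auditor believed that Maya had applied for that engine in March.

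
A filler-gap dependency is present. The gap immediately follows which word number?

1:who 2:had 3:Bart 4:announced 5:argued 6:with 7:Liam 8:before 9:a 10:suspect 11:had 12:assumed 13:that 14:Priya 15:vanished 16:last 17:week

4

The displaced element is "who" (word 1).
It is linked across 1 clause boundary (Ø).
It functions as the subject of "argued", so the gap sits immediately after word 4 ("announced").
Base order: Bart had announced that who argued with Liam before a suspect had assumed that Priya vanished last week.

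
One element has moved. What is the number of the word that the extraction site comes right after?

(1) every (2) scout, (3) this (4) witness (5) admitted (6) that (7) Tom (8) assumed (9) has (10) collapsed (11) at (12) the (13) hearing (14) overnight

8

The displaced element is "every scout" (word 2).
It is linked across 2 clause boundaries (that → Ø).
It functions as the subject of "collapsed", so the gap sits immediately after word 8 ("assumed").
Base order: This witness admitted that Tom assumed that every scout has collapsed at the hearing overnight.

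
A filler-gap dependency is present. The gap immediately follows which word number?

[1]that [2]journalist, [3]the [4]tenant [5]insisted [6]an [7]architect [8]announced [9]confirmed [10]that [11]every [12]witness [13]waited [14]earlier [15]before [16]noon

8

The displaced element is "that journalist" (word 2).
It is linked across 2 clause boundaries (Ø → Ø).
It functions as the subject of "confirmed", so the gap sits immediately after word 8 ("announced").
Base order: The tenant insisted an architect announced that journalist confirmed that every witness waited earlier before noon.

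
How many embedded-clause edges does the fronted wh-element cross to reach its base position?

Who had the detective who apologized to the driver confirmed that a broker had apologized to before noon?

"who" is extracted from the PP object of "apologized".
Boundaries crossed, outermost first: [that] — 1 in total.

1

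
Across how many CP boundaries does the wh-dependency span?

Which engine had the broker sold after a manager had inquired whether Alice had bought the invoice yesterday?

0

"which engine" originates inside the matrix clause — no clause boundary is crossed.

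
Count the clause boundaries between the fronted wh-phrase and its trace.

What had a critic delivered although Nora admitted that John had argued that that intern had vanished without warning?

0

"what" originates inside the matrix clause — no clause boundary is crossed.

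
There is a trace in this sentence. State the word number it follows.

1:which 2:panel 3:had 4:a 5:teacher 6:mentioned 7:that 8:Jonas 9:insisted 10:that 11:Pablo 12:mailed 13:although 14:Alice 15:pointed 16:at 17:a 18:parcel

12

The displaced element is "which panel" (word 2).
It is linked across 2 clause boundaries (that → that).
It functions as the direct object of "mailed", so the gap sits immediately after word 12 ("mailed").
Base order: A teacher had mentioned that Jonas insisted that Pablo mailed which panel although Alice pointed at a parcel.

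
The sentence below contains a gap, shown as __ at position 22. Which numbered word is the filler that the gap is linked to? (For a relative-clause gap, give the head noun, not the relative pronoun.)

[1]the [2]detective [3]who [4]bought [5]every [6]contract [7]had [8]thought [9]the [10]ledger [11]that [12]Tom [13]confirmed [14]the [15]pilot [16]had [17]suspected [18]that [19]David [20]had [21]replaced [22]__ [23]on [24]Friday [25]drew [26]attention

The gap at 22 is the object of "replaced", inside a relative clause.
The relative pronoun is "that" (word 11); it is bound by the head noun immediately before it.
Its filler is the head noun "ledger", at word 10.

10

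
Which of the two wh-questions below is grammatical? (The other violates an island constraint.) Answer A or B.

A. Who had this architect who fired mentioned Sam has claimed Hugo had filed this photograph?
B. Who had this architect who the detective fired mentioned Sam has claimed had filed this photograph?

In A, the wh-phrase is extracted from inside a complex-NP island (relative clause) (introduced by "who"), which blocks movement.
In B, the extraction path crosses only that-complement boundaries, which are transparent.
So B is grammatical.

B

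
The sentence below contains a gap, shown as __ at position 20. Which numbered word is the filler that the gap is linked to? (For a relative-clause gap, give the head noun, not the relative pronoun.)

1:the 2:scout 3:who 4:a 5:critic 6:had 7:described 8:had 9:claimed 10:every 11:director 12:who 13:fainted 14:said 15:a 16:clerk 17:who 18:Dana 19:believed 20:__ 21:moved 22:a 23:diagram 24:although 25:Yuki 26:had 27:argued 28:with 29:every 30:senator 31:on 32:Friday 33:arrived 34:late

16

The gap at 20 is the subject of "moved", inside a relative clause.
The relative pronoun is "who" (word 17); it is bound by the head noun immediately before it.
Its filler is the head noun "clerk", at word 16.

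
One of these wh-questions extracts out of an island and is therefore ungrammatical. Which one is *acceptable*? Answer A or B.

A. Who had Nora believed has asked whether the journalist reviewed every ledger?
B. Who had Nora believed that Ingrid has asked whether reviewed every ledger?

A

In B, the wh-phrase is extracted from inside a wh-island (introduced by "whether"), which blocks movement.
In A, the extraction path crosses only that-complement boundaries, which are transparent.
So A is grammatical.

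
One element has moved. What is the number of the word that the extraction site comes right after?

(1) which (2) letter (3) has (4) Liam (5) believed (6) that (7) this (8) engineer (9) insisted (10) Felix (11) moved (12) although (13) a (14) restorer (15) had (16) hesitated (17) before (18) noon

The displaced element is "which letter" (word 2).
It is linked across 2 clause boundaries (that → Ø).
It functions as the direct object of "moved", so the gap sits immediately after word 11 ("moved").
Base order: Liam has believed that this engineer insisted Felix moved which letter although a restorer had hesitated before noon.

11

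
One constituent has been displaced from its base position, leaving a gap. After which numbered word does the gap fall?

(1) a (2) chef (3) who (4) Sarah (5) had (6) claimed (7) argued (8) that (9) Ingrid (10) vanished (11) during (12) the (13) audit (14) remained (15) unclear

6

The displaced element is "a chef" (word 2).
It is linked across 1 clause boundary (Ø).
It functions as the subject of "argued", so the gap sits immediately after word 6 ("claimed").
Base order: Sarah had claimed that a chef argued that Ingrid vanished during the audit.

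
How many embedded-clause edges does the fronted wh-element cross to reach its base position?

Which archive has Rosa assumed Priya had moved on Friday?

"which archive" is extracted from the object of "moved".
Boundaries crossed, outermost first: [Ø] — 1 in total.

1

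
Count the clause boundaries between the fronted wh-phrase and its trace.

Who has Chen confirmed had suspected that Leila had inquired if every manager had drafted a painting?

"who" is extracted from the subject of "suspected".
Boundaries crossed, outermost first: [Ø] — 1 in total.

1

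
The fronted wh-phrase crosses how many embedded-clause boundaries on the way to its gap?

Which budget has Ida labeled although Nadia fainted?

0

"which budget" originates inside the matrix clause — no clause boundary is crossed.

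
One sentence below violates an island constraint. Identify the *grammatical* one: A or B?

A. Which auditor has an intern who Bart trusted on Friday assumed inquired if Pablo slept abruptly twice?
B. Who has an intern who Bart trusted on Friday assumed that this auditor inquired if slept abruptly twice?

In B, the wh-phrase is extracted from inside a wh-island (introduced by "if"), which blocks movement.
In A, the extraction path crosses only that-complement boundaries, which are transparent.
So A is grammatical.

A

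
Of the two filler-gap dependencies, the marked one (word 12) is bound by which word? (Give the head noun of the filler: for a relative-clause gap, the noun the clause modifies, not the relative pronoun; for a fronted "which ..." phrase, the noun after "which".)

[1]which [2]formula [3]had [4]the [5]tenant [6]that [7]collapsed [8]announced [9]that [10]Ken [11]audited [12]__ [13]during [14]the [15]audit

The marked gap is the direct object of "audited".
Its filler is the fronted wh-phrase "which formula", at word 2.
(The other dependency links word 5 to a gap after word 6.)

2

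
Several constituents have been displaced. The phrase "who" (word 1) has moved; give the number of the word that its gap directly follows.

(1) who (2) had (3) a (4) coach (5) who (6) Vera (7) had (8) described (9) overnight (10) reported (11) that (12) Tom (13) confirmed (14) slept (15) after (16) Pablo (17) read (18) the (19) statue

13

The displaced element is "who" (word 1).
It is linked across 2 clause boundaries (that → Ø).
It functions as the subject of "slept", so the gap sits immediately after word 13 ("confirmed").
Base order: A coach who Vera had described overnight had reported that Tom confirmed that who slept after Pablo read the statue.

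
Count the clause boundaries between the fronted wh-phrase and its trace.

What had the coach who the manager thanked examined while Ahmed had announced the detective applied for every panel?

0

"what" originates inside the matrix clause — no clause boundary is crossed.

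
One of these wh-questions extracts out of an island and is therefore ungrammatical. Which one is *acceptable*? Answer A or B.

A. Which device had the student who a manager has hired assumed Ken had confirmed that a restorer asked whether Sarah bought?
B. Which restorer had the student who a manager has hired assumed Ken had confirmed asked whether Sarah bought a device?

B

In A, the wh-phrase is extracted from inside a wh-island (introduced by "whether"), which blocks movement.
In B, the extraction path crosses only that-complement boundaries, which are transparent.
So B is grammatical.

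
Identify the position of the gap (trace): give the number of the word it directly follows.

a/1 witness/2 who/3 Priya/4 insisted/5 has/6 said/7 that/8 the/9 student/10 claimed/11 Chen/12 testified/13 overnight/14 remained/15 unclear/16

The displaced element is "a witness" (word 2).
It is linked across 1 clause boundary (Ø).
It functions as the subject of "said", so the gap sits immediately after word 5 ("insisted").
Base order: Priya insisted that a witness has said that the student claimed Chen testified overnight.

5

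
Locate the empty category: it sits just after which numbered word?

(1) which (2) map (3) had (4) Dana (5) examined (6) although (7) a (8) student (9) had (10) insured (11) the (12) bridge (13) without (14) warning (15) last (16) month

The displaced element is "which map" (word 2).
It functions as the direct object of "examined", so the gap sits immediately after word 5 ("examined").
Base order: Dana had examined which map although a student had insured the bridge without warning last month.

5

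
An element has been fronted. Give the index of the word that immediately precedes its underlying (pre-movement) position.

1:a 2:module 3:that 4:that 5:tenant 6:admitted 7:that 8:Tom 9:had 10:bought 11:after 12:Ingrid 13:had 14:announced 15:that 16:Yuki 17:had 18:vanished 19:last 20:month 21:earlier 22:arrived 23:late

The displaced element is "a module" (word 2).
It is linked across 1 clause boundary (that).
It functions as the direct object of "bought", so the gap sits immediately after word 10 ("bought").
Base order: That tenant admitted that Tom had bought a module after Ingrid had announced that Yuki had vanished last month earlier.

10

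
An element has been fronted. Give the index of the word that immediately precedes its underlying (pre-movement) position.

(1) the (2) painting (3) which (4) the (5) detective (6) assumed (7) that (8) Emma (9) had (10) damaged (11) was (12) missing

The displaced element is "the painting" (word 2).
It is linked across 1 clause boundary (that).
It functions as the direct object of "damaged", so the gap sits immediately after word 10 ("damaged").
Base order: The detective assumed that Emma had damaged the painting.

10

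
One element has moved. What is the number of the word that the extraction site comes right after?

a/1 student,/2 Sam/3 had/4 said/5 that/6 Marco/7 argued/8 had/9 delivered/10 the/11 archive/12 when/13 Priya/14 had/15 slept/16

The displaced element is "a student" (word 2).
It is linked across 2 clause boundaries (that → Ø).
It functions as the subject of "delivered", so the gap sits immediately after word 8 ("argued").
Base order: Sam had said that Marco argued that a student had delivered the archive when Priya had slept.

8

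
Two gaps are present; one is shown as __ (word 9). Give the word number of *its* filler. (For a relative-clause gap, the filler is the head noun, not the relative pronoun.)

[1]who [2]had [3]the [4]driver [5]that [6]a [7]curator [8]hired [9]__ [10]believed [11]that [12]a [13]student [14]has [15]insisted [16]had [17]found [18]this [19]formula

4

The marked gap is inside the relative clause, the direct object of "hired".
Its filler is the head noun "driver" (via "that"), at word 4.
(The other dependency links word 1 to a gap after word 15.)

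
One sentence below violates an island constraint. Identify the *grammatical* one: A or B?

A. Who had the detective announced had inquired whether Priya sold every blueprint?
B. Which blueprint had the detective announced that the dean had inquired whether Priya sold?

In B, the wh-phrase is extracted from inside a wh-island (introduced by "whether"), which blocks movement.
In A, the extraction path crosses only that-complement boundaries, which are transparent.
So A is grammatical.

A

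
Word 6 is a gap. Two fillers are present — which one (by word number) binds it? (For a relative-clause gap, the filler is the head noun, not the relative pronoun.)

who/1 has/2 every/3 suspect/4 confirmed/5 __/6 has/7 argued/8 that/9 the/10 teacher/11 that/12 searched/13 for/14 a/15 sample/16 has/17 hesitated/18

The marked gap is the subject of "argued".
Its filler is the fronted wh-phrase "who", at word 1.
(The other dependency links word 11 to a gap after word 12.)

1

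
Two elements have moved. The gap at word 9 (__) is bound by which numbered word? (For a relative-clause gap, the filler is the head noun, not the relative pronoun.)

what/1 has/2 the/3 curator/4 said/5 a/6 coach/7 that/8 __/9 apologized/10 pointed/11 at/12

7

The marked gap is inside the relative clause, the subject of "apologized".
Its filler is the head noun "coach" (via "that"), at word 7.
(The other dependency links word 1 to a gap after word 12.)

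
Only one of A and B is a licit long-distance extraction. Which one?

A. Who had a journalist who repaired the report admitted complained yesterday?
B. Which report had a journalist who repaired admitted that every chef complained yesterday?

In B, the wh-phrase is extracted from inside a complex-NP island (relative clause) (introduced by "who"), which blocks movement.
In A, the extraction path crosses only that-complement boundaries, which are transparent.
So A is grammatical.

A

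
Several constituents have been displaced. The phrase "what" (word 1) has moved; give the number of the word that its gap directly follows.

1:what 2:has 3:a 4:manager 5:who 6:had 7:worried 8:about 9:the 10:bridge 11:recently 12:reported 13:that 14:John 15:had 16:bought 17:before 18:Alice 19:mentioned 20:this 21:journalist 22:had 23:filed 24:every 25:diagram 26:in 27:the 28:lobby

16

The displaced element is "what" (word 1).
It is linked across 1 clause boundary (that).
It functions as the direct object of "bought", so the gap sits immediately after word 16 ("bought").
Base order: A manager who had worried about the bridge recently has reported that John had bought what before Alice mentioned this journalist had filed every diagram in the lobby.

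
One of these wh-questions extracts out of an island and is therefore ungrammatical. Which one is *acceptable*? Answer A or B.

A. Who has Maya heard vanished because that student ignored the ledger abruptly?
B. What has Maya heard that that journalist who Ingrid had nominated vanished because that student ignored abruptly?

A

In B, the wh-phrase is extracted from inside an adjunct island (introduced by "because"), which blocks movement.
In A, the extraction path crosses only that-complement boundaries, which are transparent.
So A is grammatical.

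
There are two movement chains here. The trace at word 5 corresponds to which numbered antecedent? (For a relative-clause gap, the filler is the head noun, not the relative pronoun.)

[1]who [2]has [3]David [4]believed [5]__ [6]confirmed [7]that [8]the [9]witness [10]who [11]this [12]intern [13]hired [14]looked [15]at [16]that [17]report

1

The marked gap is the subject of "confirmed".
Its filler is the fronted wh-phrase "who", at word 1.
(The other dependency links word 9 to a gap after word 13.)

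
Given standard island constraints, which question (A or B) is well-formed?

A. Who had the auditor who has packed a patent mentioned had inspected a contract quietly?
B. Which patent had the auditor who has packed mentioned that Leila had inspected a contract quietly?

A

In B, the wh-phrase is extracted from inside a complex-NP island (relative clause) (introduced by "who"), which blocks movement.
In A, the extraction path crosses only that-complement boundaries, which are transparent.
So A is grammatical.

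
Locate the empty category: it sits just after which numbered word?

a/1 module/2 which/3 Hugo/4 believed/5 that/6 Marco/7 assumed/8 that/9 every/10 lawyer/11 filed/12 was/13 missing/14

12

The displaced element is "a module" (word 2).
It is linked across 2 clause boundaries (that → that).
It functions as the direct object of "filed", so the gap sits immediately after word 12 ("filed").
Base order: Hugo believed that Marco assumed that every lawyer filed a module.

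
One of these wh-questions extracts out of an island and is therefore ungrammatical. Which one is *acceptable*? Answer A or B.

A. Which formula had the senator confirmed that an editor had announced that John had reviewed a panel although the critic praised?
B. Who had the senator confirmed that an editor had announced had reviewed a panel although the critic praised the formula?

B

In A, the wh-phrase is extracted from inside an adjunct island (introduced by "although"), which blocks movement.
In B, the extraction path crosses only that-complement boundaries, which are transparent.
So B is grammatical.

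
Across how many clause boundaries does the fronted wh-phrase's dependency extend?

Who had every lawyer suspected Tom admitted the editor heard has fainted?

"who" is extracted from the subject of "fainted".
Boundaries crossed, outermost first: [Ø], [Ø], [Ø] — 3 in total.

3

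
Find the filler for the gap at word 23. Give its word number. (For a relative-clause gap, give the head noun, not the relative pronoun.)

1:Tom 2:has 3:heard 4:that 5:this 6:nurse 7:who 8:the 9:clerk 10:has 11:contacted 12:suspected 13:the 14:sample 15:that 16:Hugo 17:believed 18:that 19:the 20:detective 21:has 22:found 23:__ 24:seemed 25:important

14

The gap at 23 is the object of "found", inside a relative clause.
The relative pronoun is "that" (word 15); it is bound by the head noun immediately before it.
Its filler is the head noun "sample", at word 14.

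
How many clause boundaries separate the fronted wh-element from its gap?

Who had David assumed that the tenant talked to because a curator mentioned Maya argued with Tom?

"who" is extracted from the PP object of "talked".
Boundaries crossed, outermost first: [that] — 1 in total.

1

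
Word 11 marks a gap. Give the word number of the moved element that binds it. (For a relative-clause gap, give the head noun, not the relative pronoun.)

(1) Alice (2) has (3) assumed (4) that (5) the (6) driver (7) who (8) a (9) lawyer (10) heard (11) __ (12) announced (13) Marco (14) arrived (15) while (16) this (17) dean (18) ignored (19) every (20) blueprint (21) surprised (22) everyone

6

The gap at 11 is the subject of "announced", inside a relative clause.
The relative pronoun is "who" (word 7); it is bound by the head noun immediately before it.
Its filler is the head noun "driver", at word 6.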